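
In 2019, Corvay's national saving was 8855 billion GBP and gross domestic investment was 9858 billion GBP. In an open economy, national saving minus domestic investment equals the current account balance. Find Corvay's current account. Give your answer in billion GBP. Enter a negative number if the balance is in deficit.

CA = S - I = 8855 - 9858 = -1003

-1003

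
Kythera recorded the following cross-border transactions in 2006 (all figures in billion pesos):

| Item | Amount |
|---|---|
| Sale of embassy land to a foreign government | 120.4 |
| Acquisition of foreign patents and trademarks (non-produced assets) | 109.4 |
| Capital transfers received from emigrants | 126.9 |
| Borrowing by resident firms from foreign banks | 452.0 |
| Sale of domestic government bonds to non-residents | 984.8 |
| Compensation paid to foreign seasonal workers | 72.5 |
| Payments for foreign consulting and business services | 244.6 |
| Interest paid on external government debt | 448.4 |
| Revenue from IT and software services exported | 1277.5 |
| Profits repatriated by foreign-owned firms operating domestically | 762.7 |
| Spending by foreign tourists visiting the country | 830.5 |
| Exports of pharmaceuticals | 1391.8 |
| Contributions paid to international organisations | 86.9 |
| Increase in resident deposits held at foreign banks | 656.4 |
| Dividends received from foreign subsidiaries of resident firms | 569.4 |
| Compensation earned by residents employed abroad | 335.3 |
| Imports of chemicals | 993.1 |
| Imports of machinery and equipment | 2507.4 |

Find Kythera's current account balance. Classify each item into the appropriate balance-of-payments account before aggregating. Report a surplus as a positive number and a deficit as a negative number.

Goods: -2507.4 - 993.1 + 1391.8 = -2108.7
Services: -244.6 + 1277.5 + 830.5 = 1863.4
Primary income: 569.4 - 762.7 - 448.4 + 335.3 - 72.5 = -378.9
Secondary income: -86.9
Current account = (-2108.7) + 1863.4 + (-378.9) + (-86.9) = -711.1
(Excluded from the current account — capital account: sale of embassy land to a foreign government 120.4, acquisition of foreign patents and trademarks (non-produced assets) 109.4, capital transfers received from emigrants 126.9; financial account: borrowing by resident firms from foreign banks 452.0, sale of domestic government bonds to non-residents 984.8, increase in resident deposits held at foreign banks 656.4.)

-711.1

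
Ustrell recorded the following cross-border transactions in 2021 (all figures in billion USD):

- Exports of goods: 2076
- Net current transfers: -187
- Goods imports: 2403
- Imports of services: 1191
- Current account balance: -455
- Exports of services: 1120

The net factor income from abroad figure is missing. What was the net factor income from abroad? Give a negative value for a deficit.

130

Current account = goods balance + services balance + net primary income + net secondary income
Sum of the known components = -585
Net factor income from abroad = CA - (known components) = -455 - (-585) = 130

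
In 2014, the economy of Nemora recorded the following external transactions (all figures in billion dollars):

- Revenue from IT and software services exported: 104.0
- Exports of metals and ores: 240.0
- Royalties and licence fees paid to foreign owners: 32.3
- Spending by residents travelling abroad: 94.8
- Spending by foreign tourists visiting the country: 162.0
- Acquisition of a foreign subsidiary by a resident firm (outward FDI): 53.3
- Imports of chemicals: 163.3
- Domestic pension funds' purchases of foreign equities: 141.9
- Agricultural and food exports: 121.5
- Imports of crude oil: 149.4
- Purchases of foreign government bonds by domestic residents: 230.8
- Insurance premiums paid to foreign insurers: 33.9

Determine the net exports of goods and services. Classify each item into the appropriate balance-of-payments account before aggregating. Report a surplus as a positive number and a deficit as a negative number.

153.8

Goods: -149.4 + 240.0 - 163.3 + 121.5 = 48.8
Services: -33.9 + 104.0 - 94.8 + 162.0 - 32.3 = 105.0
Trade balance = 48.8 + 105.0 = 153.8
(Excluded from the trade balance — financial account: acquisition of a foreign subsidiary by a resident firm (outward FDI) 53.3, domestic pension funds' purchases of foreign equities 141.9, purchases of foreign government bonds by domestic residents 230.8.)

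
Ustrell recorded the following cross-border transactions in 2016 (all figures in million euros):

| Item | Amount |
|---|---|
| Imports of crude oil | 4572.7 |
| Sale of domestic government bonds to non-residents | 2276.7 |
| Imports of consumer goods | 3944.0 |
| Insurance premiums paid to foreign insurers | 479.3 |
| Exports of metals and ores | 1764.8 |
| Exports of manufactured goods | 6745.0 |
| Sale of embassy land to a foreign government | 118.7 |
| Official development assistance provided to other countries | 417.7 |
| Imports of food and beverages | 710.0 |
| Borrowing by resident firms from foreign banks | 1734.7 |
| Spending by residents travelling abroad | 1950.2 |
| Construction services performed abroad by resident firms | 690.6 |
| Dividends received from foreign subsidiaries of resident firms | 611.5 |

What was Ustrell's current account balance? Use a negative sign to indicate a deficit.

Goods: 1764.8 - 710.0 - 4572.7 + 6745.0 - 3944.0 = -716.9
Services: -479.3 + 690.6 - 1950.2 = -1738.9
Primary income: 611.5
Secondary income: -417.7
Current account = (-716.9) + (-1738.9) + 611.5 + (-417.7) = -2262.0
(Excluded from the current account — financial account: sale of domestic government bonds to non-residents 2276.7, borrowing by resident firms from foreign banks 1734.7; capital account: sale of embassy land to a foreign government 118.7.)

-2262.0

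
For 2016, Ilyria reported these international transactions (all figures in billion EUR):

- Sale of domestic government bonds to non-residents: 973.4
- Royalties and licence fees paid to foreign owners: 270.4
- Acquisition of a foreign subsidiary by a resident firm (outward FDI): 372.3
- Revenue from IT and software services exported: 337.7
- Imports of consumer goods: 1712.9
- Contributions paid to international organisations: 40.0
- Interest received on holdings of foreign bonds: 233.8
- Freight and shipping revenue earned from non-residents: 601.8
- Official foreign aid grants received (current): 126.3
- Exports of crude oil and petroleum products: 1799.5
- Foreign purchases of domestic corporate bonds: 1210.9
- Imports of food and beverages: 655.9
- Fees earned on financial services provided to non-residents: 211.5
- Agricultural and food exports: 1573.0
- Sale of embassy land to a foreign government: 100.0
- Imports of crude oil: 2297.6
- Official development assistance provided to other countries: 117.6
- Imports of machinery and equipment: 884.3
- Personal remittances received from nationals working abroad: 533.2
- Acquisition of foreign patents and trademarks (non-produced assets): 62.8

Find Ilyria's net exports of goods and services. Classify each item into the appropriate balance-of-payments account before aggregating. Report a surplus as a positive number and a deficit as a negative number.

Goods: 1573.0 - 655.9 - 1712.9 - 884.3 - 2297.6 + 1799.5 = -2178.2
Services: 337.7 - 270.4 + 601.8 + 211.5 = 880.6
Trade balance = -2178.2 + 880.6 = -1297.6
(Excluded from the trade balance — financial account: sale of domestic government bonds to non-residents 973.4, acquisition of a foreign subsidiary by a resident firm (outward FDI) 372.3, foreign purchases of domestic corporate bonds 1210.9; secondary income: contributions paid to international organisations 40.0, official foreign aid grants received (current) 126.3, official development assistance provided to other countries 117.6, personal remittances received from nationals working abroad 533.2; primary income: interest received on holdings of foreign bonds 233.8; capital account: sale of embassy land to a foreign government 100.0, acquisition of foreign patents and trademarks (non-produced assets) 62.8.)

-1297.6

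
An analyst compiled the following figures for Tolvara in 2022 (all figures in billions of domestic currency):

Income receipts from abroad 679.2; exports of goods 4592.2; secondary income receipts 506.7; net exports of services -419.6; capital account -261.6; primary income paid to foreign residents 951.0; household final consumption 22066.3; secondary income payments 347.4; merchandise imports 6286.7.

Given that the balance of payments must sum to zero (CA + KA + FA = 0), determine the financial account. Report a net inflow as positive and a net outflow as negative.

Goods balance = 4592.2 - 6286.7 = -1694.5
Services balance = -419.6
Trade balance (goods + services) = -1694.5 + (-419.6) = -2114.1
Net primary income = 679.2 - 951.0 = -271.8
Net secondary income = 506.7 - 347.4 = 159.3
Current account = -2114.1 + (-271.8) + 159.3 = -2226.6
Financial account = -(-2226.6 + (-261.6)) = 2488.2

2488.2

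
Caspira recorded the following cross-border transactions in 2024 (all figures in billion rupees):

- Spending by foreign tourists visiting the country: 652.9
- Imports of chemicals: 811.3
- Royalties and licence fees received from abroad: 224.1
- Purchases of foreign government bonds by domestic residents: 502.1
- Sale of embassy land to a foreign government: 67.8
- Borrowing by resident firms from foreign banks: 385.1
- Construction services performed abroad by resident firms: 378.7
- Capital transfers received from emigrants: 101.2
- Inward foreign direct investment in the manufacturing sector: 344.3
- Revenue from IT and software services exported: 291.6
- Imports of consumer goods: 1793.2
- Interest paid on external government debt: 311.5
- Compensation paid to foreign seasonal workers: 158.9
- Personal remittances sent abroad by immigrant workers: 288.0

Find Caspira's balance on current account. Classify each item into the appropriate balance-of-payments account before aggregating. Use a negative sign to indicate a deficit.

Goods: -1793.2 - 811.3 = -2604.5
Services: 378.7 + 224.1 + 291.6 + 652.9 = 1547.3
Primary income: -311.5 - 158.9 = -470.4
Secondary income: -288.0
Current account = (-2604.5) + 1547.3 + (-470.4) + (-288.0) = -1815.6
(Excluded from the current account — financial account: purchases of foreign government bonds by domestic residents 502.1, borrowing by resident firms from foreign banks 385.1, inward foreign direct investment in the manufacturing sector 344.3; capital account: sale of embassy land to a foreign government 67.8, capital transfers received from emigrants 101.2.)

-1815.6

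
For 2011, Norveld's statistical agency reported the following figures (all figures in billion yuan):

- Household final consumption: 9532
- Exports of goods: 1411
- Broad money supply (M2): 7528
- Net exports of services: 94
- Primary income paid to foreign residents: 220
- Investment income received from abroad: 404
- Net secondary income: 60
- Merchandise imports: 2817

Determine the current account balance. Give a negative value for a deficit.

Goods balance = 1411 - 2817 = -1406
Services balance = 94
Trade balance (goods + services) = -1406 + 94 = -1312
Net primary income = 404 - 220 = 184
Net secondary income = 60
Current account = -1312 + 184 + 60 = -1068

-1068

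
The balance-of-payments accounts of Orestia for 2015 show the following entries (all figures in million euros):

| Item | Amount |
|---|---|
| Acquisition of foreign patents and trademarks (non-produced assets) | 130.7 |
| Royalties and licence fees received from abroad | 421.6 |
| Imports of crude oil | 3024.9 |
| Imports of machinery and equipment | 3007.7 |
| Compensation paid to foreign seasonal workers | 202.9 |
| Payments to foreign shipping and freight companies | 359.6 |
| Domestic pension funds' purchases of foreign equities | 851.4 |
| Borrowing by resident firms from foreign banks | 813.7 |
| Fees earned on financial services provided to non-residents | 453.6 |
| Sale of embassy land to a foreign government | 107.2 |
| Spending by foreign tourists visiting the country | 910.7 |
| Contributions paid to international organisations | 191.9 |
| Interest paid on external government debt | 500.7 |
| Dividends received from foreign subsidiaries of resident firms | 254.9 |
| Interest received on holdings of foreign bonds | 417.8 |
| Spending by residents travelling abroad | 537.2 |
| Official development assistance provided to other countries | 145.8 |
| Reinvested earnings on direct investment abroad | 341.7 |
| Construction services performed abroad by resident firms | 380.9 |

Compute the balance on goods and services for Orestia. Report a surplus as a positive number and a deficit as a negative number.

-4762.6

Goods: -3007.7 - 3024.9 = -6032.6
Services: 421.6 + 453.6 - 537.2 - 359.6 + 910.7 + 380.9 = 1270.0
Trade balance = -6032.6 + 1270.0 = -4762.6
(Excluded from the trade balance — capital account: acquisition of foreign patents and trademarks (non-produced assets) 130.7, sale of embassy land to a foreign government 107.2; primary income: compensation paid to foreign seasonal workers 202.9, interest paid on external government debt 500.7, dividends received from foreign subsidiaries of resident firms 254.9, interest received on holdings of foreign bonds 417.8, reinvested earnings on direct investment abroad 341.7; financial account: domestic pension funds' purchases of foreign equities 851.4, borrowing by resident firms from foreign banks 813.7; secondary income: contributions paid to international organisations 191.9, official development assistance provided to other countries 145.8.)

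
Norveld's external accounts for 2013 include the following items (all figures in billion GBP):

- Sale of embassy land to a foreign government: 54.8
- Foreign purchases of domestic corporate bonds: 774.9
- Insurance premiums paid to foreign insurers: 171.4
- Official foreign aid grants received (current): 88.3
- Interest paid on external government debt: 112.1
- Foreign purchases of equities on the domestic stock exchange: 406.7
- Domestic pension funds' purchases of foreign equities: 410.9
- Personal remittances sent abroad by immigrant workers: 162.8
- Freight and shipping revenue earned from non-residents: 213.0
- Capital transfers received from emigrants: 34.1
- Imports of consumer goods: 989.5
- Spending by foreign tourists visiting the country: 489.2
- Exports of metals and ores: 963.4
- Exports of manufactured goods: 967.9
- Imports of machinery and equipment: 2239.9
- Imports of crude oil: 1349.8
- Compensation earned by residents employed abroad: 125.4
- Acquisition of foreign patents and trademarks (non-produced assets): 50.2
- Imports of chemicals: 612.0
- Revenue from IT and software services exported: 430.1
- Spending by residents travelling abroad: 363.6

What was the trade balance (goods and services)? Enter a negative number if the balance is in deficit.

-2662.6

Goods: 963.4 - 612.0 - 1349.8 - 2239.9 + 967.9 - 989.5 = -3259.9
Services: 213.0 - 171.4 + 430.1 - 363.6 + 489.2 = 597.3
Trade balance = -3259.9 + 597.3 = -2662.6
(Excluded from the trade balance — capital account: sale of embassy land to a foreign government 54.8, capital transfers received from emigrants 34.1, acquisition of foreign patents and trademarks (non-produced assets) 50.2; financial account: foreign purchases of domestic corporate bonds 774.9, foreign purchases of equities on the domestic stock exchange 406.7, domestic pension funds' purchases of foreign equities 410.9; secondary income: official foreign aid grants received (current) 88.3, personal remittances sent abroad by immigrant workers 162.8; primary income: interest paid on external government debt 112.1, compensation earned by residents employed abroad 125.4.)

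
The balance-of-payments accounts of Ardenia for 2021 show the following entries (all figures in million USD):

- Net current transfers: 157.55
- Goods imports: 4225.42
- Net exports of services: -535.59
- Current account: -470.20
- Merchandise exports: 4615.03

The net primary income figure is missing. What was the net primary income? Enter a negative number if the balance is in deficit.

Current account = goods balance + services balance + net primary income + net secondary income
Sum of the known components = 11.57
Net primary income = CA - (known components) = -470.20 - 11.57 = -481.77

-481.77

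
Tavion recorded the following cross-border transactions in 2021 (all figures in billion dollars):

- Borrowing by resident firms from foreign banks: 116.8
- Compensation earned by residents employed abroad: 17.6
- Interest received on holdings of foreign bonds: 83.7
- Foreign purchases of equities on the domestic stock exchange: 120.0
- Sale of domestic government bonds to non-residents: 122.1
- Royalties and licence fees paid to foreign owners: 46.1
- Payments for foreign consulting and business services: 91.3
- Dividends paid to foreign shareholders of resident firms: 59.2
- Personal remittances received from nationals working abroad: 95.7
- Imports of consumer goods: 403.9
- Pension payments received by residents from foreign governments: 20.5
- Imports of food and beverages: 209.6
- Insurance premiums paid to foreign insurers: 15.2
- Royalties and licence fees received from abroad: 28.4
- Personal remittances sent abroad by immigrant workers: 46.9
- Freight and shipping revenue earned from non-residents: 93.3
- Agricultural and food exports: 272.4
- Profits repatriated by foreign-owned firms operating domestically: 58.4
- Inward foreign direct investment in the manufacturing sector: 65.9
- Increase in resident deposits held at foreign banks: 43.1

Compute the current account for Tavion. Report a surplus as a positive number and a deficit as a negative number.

Goods: -403.9 + 272.4 - 209.6 = -341.1
Services: 93.3 - 46.1 + 28.4 - 15.2 - 91.3 = -30.9
Primary income: -59.2 - 58.4 + 17.6 + 83.7 = -16.3
Secondary income: -46.9 + 20.5 + 95.7 = 69.3
Current account = (-341.1) + (-30.9) + (-16.3) + 69.3 = -319.0
(Excluded from the current account — financial account: borrowing by resident firms from foreign banks 116.8, foreign purchases of equities on the domestic stock exchange 120.0, sale of domestic government bonds to non-residents 122.1, inward foreign direct investment in the manufacturing sector 65.9, increase in resident deposits held at foreign banks 43.1.)

-319.0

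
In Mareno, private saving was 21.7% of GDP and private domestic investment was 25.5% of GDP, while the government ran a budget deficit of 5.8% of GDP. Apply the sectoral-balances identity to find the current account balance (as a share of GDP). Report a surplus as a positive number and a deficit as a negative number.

By the sectoral-balances identity, CA = (S_private - I) + (T - G).
Private balance = 21.7 - 25.5 = -3.8
Government balance (T - G) = -5.8
CA = -3.8 + (-5.8) = -9.6

-9.6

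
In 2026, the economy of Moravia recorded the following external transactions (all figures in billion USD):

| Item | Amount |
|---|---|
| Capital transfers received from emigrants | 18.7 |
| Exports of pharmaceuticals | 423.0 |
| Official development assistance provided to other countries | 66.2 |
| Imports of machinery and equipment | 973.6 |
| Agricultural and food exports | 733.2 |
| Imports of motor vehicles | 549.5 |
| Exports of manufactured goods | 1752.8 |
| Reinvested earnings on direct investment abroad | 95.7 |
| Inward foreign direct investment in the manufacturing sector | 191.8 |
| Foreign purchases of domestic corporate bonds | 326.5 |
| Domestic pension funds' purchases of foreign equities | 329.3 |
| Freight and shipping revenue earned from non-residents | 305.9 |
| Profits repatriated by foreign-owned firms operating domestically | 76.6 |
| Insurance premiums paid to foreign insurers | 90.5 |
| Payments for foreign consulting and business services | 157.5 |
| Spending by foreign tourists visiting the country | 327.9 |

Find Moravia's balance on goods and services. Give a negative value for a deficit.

Goods: -973.6 + 733.2 + 423.0 - 549.5 + 1752.8 = 1385.9
Services: 305.9 - 90.5 - 157.5 + 327.9 = 385.8
Trade balance = 1385.9 + 385.8 = 1771.7
(Excluded from the trade balance — capital account: capital transfers received from emigrants 18.7; secondary income: official development assistance provided to other countries 66.2; primary income: reinvested earnings on direct investment abroad 95.7, profits repatriated by foreign-owned firms operating domestically 76.6; financial account: inward foreign direct investment in the manufacturing sector 191.8, foreign purchases of domestic corporate bonds 326.5, domestic pension funds' purchases of foreign equities 329.3.)

1771.7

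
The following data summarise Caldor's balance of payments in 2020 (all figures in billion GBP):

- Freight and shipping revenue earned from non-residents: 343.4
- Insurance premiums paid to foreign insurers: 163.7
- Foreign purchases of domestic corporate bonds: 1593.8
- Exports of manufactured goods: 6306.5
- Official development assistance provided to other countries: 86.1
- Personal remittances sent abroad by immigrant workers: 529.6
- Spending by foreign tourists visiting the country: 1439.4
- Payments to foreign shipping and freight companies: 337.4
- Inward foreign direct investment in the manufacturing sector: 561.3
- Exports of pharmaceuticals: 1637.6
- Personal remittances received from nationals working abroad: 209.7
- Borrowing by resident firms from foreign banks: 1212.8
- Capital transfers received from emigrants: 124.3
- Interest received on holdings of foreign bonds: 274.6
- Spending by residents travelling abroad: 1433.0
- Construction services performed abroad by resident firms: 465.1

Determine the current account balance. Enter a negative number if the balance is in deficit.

8126.5

Goods: 6306.5 + 1637.6 = 7944.1
Services: 1439.4 - 163.7 + 465.1 + 343.4 - 1433.0 - 337.4 = 313.8
Primary income: 274.6
Secondary income: 209.7 - 529.6 - 86.1 = -406.0
Current account = 7944.1 + 313.8 + 274.6 + (-406.0) = 8126.5
(Excluded from the current account — financial account: foreign purchases of domestic corporate bonds 1593.8, inward foreign direct investment in the manufacturing sector 561.3, borrowing by resident firms from foreign banks 1212.8; capital account: capital transfers received from emigrants 124.3.)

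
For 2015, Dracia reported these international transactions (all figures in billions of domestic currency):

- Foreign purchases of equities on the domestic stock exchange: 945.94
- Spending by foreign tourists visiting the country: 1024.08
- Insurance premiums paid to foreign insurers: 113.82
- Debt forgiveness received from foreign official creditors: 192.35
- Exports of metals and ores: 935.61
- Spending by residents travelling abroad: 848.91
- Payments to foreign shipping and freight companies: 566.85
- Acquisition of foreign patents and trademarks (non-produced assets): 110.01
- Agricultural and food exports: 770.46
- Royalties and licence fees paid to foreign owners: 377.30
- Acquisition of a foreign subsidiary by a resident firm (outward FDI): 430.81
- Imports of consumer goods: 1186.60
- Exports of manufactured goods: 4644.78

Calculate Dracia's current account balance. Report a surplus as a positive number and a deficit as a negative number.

Goods: 935.61 + 4644.78 - 1186.60 + 770.46 = 5164.25
Services: -113.82 - 377.30 - 566.85 - 848.91 + 1024.08 = -882.80
Current account = 5164.25 + (-882.80) = 4281.45
(Excluded from the current account — financial account: foreign purchases of equities on the domestic stock exchange 945.94, acquisition of a foreign subsidiary by a resident firm (outward FDI) 430.81; capital account: debt forgiveness received from foreign official creditors 192.35, acquisition of foreign patents and trademarks (non-produced assets) 110.01.)

4281.45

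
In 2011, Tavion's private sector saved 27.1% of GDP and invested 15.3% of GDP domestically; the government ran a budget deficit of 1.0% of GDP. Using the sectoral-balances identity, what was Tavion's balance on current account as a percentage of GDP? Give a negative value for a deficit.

10.8

By the sectoral-balances identity, CA = (S_private - I) + (T - G).
Private balance = 27.1 - 15.3 = 11.8
Government balance (T - G) = -1.0
CA = 11.8 + (-1.0) = 10.8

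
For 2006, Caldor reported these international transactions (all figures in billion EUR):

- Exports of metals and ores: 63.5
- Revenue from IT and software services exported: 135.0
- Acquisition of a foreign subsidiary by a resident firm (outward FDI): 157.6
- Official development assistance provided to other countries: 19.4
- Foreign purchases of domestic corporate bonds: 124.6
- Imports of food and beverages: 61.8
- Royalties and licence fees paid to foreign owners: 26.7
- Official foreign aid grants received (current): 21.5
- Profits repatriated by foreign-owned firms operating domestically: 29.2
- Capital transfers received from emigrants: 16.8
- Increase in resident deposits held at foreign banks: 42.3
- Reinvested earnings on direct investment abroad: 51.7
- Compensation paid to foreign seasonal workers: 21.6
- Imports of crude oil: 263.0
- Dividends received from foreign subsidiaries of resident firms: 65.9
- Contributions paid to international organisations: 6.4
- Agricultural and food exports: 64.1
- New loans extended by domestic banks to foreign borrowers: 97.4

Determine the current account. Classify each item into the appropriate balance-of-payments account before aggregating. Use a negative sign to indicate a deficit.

-26.4

Goods: -263.0 - 61.8 + 64.1 + 63.5 = -197.2
Services: 135.0 - 26.7 = 108.3
Primary income: 65.9 + 51.7 - 21.6 - 29.2 = 66.8
Secondary income: -19.4 - 6.4 + 21.5 = -4.3
Current account = (-197.2) + 108.3 + 66.8 + (-4.3) = -26.4
(Excluded from the current account — financial account: acquisition of a foreign subsidiary by a resident firm (outward FDI) 157.6, foreign purchases of domestic corporate bonds 124.6, increase in resident deposits held at foreign banks 42.3, new loans extended by domestic banks to foreign borrowers 97.4; capital account: capital transfers received from emigrants 16.8.)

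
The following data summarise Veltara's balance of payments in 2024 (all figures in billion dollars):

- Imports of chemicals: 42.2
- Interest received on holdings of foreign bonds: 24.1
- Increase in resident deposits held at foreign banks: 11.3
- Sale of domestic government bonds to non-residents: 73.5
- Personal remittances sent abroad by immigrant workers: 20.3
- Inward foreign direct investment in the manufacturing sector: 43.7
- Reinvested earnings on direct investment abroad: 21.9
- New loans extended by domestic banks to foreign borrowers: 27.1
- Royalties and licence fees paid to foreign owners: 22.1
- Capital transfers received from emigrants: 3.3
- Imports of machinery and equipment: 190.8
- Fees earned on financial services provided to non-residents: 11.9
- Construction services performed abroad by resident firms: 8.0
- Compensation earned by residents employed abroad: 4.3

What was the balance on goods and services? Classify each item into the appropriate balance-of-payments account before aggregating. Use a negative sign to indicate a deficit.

Goods: -42.2 - 190.8 = -233.0
Services: 8.0 - 22.1 + 11.9 = -2.2
Trade balance = -233.0 + (-2.2) = -235.2
(Excluded from the trade balance — primary income: interest received on holdings of foreign bonds 24.1, reinvested earnings on direct investment abroad 21.9, compensation earned by residents employed abroad 4.3; financial account: increase in resident deposits held at foreign banks 11.3, sale of domestic government bonds to non-residents 73.5, inward foreign direct investment in the manufacturing sector 43.7, new loans extended by domestic banks to foreign borrowers 27.1; secondary income: personal remittances sent abroad by immigrant workers 20.3; capital account: capital transfers received from emigrants 3.3.)

-235.2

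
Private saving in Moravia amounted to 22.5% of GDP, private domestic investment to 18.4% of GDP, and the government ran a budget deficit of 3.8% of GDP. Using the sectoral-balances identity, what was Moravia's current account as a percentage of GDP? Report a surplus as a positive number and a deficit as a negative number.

0.3

By the sectoral-balances identity, CA = (S_private - I) + (T - G).
Private balance = 22.5 - 18.4 = 4.1
Government balance (T - G) = -3.8
CA = 4.1 + (-3.8) = 0.3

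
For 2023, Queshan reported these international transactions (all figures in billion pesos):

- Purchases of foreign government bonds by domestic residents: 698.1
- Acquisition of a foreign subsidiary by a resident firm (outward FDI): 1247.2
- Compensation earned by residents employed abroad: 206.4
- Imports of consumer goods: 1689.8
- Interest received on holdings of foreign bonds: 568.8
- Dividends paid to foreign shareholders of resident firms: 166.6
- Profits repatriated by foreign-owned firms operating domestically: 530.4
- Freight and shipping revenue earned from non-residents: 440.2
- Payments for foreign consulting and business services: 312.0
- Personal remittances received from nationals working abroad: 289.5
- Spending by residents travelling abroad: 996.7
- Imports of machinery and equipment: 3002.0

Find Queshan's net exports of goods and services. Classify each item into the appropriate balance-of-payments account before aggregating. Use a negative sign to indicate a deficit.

Goods: -1689.8 - 3002.0 = -4691.8
Services: -996.7 + 440.2 - 312.0 = -868.5
Trade balance = -4691.8 + (-868.5) = -5560.3
(Excluded from the trade balance — financial account: purchases of foreign government bonds by domestic residents 698.1, acquisition of a foreign subsidiary by a resident firm (outward FDI) 1247.2; primary income: compensation earned by residents employed abroad 206.4, interest received on holdings of foreign bonds 568.8, dividends paid to foreign shareholders of resident firms 166.6, profits repatriated by foreign-owned firms operating domestically 530.4; secondary income: personal remittances received from nationals working abroad 289.5.)

-5560.3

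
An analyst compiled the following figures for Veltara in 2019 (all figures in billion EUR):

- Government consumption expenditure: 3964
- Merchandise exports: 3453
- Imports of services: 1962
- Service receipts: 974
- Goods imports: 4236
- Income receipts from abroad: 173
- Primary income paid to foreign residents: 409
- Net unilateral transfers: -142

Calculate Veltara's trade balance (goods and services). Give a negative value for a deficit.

-1771

Goods balance = 3453 - 4236 = -783
Services balance = 974 - 1962 = -988
Trade balance (goods + services) = -783 + (-988) = -1771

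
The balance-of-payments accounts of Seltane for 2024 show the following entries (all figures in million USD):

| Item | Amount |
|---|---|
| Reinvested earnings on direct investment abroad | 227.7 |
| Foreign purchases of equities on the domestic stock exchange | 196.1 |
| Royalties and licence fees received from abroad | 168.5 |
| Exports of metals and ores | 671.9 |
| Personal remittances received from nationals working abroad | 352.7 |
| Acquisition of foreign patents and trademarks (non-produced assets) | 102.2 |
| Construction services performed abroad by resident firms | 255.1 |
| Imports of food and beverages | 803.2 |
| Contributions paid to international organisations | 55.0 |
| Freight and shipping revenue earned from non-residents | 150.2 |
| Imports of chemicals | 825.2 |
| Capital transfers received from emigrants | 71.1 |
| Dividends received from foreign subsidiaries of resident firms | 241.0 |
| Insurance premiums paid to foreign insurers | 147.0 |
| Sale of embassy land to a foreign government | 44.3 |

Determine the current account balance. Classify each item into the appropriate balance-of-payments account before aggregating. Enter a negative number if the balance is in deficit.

236.7

Goods: -825.2 + 671.9 - 803.2 = -956.5
Services: 168.5 - 147.0 + 255.1 + 150.2 = 426.8
Primary income: 227.7 + 241.0 = 468.7
Secondary income: -55.0 + 352.7 = 297.7
Current account = (-956.5) + 426.8 + 468.7 + 297.7 = 236.7
(Excluded from the current account — financial account: foreign purchases of equities on the domestic stock exchange 196.1; capital account: acquisition of foreign patents and trademarks (non-produced assets) 102.2, capital transfers received from emigrants 71.1, sale of embassy land to a foreign government 44.3.)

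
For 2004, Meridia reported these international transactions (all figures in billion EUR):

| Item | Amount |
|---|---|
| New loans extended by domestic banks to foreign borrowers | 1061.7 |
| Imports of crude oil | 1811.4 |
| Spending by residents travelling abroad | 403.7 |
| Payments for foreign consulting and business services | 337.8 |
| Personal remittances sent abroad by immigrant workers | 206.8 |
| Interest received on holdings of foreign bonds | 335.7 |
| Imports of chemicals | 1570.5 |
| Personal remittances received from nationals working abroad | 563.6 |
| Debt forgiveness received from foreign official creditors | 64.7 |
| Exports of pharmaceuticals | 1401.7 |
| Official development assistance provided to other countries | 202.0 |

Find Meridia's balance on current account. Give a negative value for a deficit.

Goods: -1570.5 + 1401.7 - 1811.4 = -1980.2
Services: -403.7 - 337.8 = -741.5
Primary income: 335.7
Secondary income: -206.8 + 563.6 - 202.0 = 154.8
Current account = (-1980.2) + (-741.5) + 335.7 + 154.8 = -2231.2
(Excluded from the current account — financial account: new loans extended by domestic banks to foreign borrowers 1061.7; capital account: debt forgiveness received from foreign official creditors 64.7.)

-2231.2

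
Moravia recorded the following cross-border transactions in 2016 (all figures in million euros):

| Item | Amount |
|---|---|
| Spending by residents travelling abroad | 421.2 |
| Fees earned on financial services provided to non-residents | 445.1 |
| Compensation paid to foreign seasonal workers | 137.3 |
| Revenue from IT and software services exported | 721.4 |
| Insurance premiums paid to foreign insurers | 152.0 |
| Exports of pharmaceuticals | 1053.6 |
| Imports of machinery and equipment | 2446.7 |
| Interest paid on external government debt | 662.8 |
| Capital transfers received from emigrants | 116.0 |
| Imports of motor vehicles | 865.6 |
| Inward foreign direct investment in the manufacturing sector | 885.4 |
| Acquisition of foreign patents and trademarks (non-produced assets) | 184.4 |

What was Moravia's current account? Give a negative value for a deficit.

Goods: 1053.6 - 865.6 - 2446.7 = -2258.7
Services: -152.0 - 421.2 + 721.4 + 445.1 = 593.3
Primary income: -137.3 - 662.8 = -800.1
Current account = (-2258.7) + 593.3 + (-800.1) = -2465.5
(Excluded from the current account — capital account: capital transfers received from emigrants 116.0, acquisition of foreign patents and trademarks (non-produced assets) 184.4; financial account: inward foreign direct investment in the manufacturing sector 885.4.)

-2465.5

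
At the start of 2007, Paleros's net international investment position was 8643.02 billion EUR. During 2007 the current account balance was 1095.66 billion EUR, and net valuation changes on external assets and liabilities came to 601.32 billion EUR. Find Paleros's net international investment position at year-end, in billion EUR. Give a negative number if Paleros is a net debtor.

Change in NIIP = current account + net valuation change = 1095.66 + 601.32 = 1696.98
End-of-year NIIP = 8643.02 + 1696.98 = 10340.00

10340.00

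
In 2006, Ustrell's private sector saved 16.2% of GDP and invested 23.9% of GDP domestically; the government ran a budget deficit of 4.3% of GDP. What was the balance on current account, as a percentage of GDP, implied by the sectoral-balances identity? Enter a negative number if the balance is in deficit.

-12.0

By the sectoral-balances identity, CA = (S_private - I) + (T - G).
Private balance = 16.2 - 23.9 = -7.7
Government balance (T - G) = -4.3
CA = -7.7 + (-4.3) = -12.0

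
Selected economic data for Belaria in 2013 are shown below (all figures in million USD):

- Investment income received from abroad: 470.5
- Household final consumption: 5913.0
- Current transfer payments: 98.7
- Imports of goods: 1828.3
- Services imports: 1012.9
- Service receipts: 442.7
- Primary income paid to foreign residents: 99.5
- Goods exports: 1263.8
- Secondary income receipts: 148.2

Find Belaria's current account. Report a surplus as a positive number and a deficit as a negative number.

Goods balance = 1263.8 - 1828.3 = -564.5
Services balance = 442.7 - 1012.9 = -570.2
Trade balance (goods + services) = -564.5 + (-570.2) = -1134.7
Net primary income = 470.5 - 99.5 = 371.0
Net secondary income = 148.2 - 98.7 = 49.5
Current account = -1134.7 + 371.0 + 49.5 = -714.2

-714.2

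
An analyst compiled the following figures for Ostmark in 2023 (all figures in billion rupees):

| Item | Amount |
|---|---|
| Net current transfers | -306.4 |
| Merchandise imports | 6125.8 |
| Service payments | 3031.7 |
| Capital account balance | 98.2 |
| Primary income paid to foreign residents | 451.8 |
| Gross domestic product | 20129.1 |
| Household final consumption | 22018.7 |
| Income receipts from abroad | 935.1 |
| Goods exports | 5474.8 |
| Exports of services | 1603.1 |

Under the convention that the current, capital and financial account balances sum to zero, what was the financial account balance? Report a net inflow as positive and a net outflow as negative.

Goods balance = 5474.8 - 6125.8 = -651.0
Services balance = 1603.1 - 3031.7 = -1428.6
Trade balance (goods + services) = -651.0 + (-1428.6) = -2079.6
Net primary income = 935.1 - 451.8 = 483.3
Net secondary income = -306.4
Current account = -2079.6 + 483.3 + (-306.4) = -1902.7
Financial account = -(-1902.7 + 98.2) = 1804.5

1804.5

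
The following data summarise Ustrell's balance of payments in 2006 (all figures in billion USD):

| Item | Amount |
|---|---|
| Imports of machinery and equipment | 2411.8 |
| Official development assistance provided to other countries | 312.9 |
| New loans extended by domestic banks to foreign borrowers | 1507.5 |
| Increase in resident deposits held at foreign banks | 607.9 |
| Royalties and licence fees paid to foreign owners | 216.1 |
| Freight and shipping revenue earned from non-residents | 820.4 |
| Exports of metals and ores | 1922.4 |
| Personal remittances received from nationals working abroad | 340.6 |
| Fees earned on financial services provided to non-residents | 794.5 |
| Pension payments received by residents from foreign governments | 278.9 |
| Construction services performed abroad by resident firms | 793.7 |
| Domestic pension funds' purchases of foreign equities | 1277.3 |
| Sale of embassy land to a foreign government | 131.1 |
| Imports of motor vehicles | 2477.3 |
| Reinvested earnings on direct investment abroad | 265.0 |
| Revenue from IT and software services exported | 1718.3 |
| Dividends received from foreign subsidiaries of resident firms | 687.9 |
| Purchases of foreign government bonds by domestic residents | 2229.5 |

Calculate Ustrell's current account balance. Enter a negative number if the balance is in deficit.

Goods: -2411.8 - 2477.3 + 1922.4 = -2966.7
Services: 794.5 + 1718.3 + 820.4 + 793.7 - 216.1 = 3910.8
Primary income: 265.0 + 687.9 = 952.9
Secondary income: 340.6 - 312.9 + 278.9 = 306.6
Current account = (-2966.7) + 3910.8 + 952.9 + 306.6 = 2203.6
(Excluded from the current account — financial account: new loans extended by domestic banks to foreign borrowers 1507.5, increase in resident deposits held at foreign banks 607.9, domestic pension funds' purchases of foreign equities 1277.3, purchases of foreign government bonds by domestic residents 2229.5; capital account: sale of embassy land to a foreign government 131.1.)

2203.6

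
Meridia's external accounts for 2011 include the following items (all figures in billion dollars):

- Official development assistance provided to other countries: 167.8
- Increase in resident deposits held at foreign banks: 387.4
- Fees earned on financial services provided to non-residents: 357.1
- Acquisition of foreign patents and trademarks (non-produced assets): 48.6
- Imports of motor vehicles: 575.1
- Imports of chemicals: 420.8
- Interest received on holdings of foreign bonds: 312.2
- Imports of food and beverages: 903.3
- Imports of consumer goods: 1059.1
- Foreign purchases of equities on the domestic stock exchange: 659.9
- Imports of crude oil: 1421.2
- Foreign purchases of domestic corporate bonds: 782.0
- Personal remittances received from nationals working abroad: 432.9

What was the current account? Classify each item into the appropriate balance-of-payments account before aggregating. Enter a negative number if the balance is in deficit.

Goods: -575.1 - 420.8 - 1059.1 - 903.3 - 1421.2 = -4379.5
Services: 357.1
Primary income: 312.2
Secondary income: 432.9 - 167.8 = 265.1
Current account = (-4379.5) + 357.1 + 312.2 + 265.1 = -3445.1
(Excluded from the current account — financial account: increase in resident deposits held at foreign banks 387.4, foreign purchases of equities on the domestic stock exchange 659.9, foreign purchases of domestic corporate bonds 782.0; capital account: acquisition of foreign patents and trademarks (non-produced assets) 48.6.)

-3445.1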